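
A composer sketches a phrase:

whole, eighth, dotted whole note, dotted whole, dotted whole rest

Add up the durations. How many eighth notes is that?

45

Working in eighth notes: whole = 8; eighth = 1; dotted whole note = 12; dotted whole = 12; dotted whole rest = 12.
Adding: 8 + 1 + 12 + 12 + 12 = 45 eighth notes.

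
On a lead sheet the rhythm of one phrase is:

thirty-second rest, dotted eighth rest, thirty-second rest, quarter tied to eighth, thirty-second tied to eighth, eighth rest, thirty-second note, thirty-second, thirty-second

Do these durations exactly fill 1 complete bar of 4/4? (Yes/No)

One bar of 4/4 = 32 thirty-second notes.
Express everything in thirty-second notes: thirty-second rest = 1; dotted eighth rest = 6; thirty-second rest = 1; quarter tied to eighth (quarter + eighth) = 12; thirty-second tied to eighth (thirty-second + eighth) = 5; eighth rest = 4; thirty-second note = 1; thirty-second = 1; thirty-second = 1.
Altogether 1 + 6 + 1 + 12 + 5 + 4 + 1 + 1 + 1 = 32.
32 equals 32, so the answer is Yes.

Yes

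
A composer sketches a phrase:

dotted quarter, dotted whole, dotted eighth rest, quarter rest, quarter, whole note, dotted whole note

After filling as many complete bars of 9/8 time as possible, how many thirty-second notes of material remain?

18

One bar of 9/8 = 18 sixteenth notes.
Express everything in sixteenth notes: dotted quarter = 6; dotted whole = 24; dotted eighth rest = 3; quarter rest = 4; quarter = 4; whole note = 16; dotted whole note = 24.
Total: 6 + 24 + 3 + 4 + 4 + 16 + 24 = 81.
81 ÷ 18 = 4 complete bars with 9 sixteenth notes remaining = 18 thirty-second notes.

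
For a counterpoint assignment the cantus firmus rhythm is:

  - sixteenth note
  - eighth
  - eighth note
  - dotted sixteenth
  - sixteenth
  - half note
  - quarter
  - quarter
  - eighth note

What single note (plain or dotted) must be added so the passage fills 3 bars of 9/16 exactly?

3 bars of 9/16 = 54 thirty-second notes.
Working in thirty-second notes: sixteenth note = 2; eighth = 4; eighth note = 4; dotted sixteenth = 3; sixteenth = 2; half note = 16; quarter = 8; quarter = 8; eighth note = 4.
Total: 2 + 4 + 4 + 3 + 2 + 16 + 8 + 8 + 4 = 51.
Remaining: 54 − 51 = 3 thirty-second notes, which is a dotted sixteenth note.

dotted sixteenth note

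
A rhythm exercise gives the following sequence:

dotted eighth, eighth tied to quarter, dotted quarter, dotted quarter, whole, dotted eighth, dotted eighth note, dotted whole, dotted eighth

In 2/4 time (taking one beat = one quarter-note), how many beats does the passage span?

17.5

One quarter-note beat = 4 sixteenth notes.
In sixteenth notes: dotted eighth = 3; eighth tied to quarter (eighth + quarter) = 6; dotted quarter = 6; dotted quarter = 6; whole = 16; dotted eighth = 3; dotted eighth note = 3; dotted whole = 24; dotted eighth = 3.
Sum: 3 + 6 + 6 + 6 + 16 + 3 + 3 + 24 + 3 = 70.
70 ÷ 4 = 17.5 beats.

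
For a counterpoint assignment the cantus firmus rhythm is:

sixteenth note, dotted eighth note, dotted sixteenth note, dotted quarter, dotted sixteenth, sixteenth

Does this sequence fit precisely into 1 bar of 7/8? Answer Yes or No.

Yes

One bar of 7/8 = 28 thirty-second notes.
Working in thirty-second notes: sixteenth note = 2; dotted eighth note = 6; dotted sixteenth note = 3; dotted quarter = 12; dotted sixteenth = 3; sixteenth = 2.
Adding: 2 + 6 + 3 + 12 + 3 + 2 = 28.
28 equals 28, so the answer is Yes.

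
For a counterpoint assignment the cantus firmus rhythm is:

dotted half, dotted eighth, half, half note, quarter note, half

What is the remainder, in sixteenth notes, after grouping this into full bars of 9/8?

7

One bar of 9/8 = 18 sixteenth notes.
Convert each value to sixteenth notes: dotted half = 12; dotted eighth = 3; half = 8; half note = 8; quarter note = 4; half = 8.
Altogether 12 + 3 + 8 + 8 + 4 + 8 = 43.
43 ÷ 18 = 2 complete bars with 7 sixteenth notes remaining.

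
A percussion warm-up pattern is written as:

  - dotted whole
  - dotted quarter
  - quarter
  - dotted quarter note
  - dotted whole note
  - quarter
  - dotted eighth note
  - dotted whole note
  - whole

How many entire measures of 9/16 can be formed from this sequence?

One bar of 9/16 = 9 sixteenth notes.
Express everything in sixteenth notes: dotted whole = 24; dotted quarter = 6; quarter = 4; dotted quarter note = 6; dotted whole note = 24; quarter = 4; dotted eighth note = 3; dotted whole note = 24; whole = 16.
Sum: 24 + 6 + 4 + 6 + 24 + 4 + 3 + 24 + 16 = 111.
111 ÷ 9 = 12 complete bars with 3 left over.

12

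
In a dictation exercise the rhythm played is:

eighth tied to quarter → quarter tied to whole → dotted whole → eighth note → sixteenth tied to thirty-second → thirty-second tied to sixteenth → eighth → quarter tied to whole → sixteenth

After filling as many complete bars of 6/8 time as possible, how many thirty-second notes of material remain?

12

One bar of 6/8 = 24 thirty-second notes.
In thirty-second notes: eighth tied to quarter (eighth + quarter) = 12; quarter tied to whole (quarter + whole) = 40; dotted whole = 48; eighth note = 4; sixteenth tied to thirty-second (sixteenth + thirty-second) = 3; thirty-second tied to sixteenth (thirty-second + sixteenth) = 3; eighth = 4; quarter tied to whole (quarter + whole) = 40; sixteenth = 2.
Sum: 12 + 40 + 48 + 4 + 3 + 3 + 4 + 40 + 2 = 156.
156 ÷ 24 = 6 complete bars with 12 thirty-second notes remaining.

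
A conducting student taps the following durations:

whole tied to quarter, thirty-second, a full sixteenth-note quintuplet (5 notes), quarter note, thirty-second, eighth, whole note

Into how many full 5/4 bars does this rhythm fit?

2

One bar of 5/4 = 40 thirty-second notes.
Express everything in thirty-second notes: whole tied to quarter (whole + quarter) = 40; thirty-second = 1; a full sixteenth-note quintuplet (5 notes) (five quintuplet sixteenths span one quarter) = 8; quarter note = 8; thirty-second = 1; eighth = 4; whole note = 32.
Altogether 40 + 1 + 8 + 8 + 1 + 4 + 32 = 94.
94 ÷ 40 = 2 complete bars with 14 left over.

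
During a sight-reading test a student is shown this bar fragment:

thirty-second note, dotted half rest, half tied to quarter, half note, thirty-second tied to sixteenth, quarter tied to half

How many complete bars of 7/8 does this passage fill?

One bar of 7/8 = 28 thirty-second notes.
Each duration in thirty-second notes: thirty-second note = 1; dotted half rest = 24; half tied to quarter (half + quarter) = 24; half note = 16; thirty-second tied to sixteenth (thirty-second + sixteenth) = 3; quarter tied to half (quarter + half) = 24.
Adding: 1 + 24 + 24 + 16 + 3 + 24 = 92.
92 ÷ 28 = 3 complete bars with 8 left over.

3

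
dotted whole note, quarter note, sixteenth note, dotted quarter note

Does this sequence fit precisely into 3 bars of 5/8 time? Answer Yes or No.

One bar of 5/8 = 10 sixteenth notes, so 3 bars = 30.
Express everything in sixteenth notes: dotted whole note = 24; quarter note = 4; sixteenth note = 1; dotted quarter note = 6.
Sum: 24 + 4 + 1 + 6 = 35.
35 exceeds 30, so the answer is No.

No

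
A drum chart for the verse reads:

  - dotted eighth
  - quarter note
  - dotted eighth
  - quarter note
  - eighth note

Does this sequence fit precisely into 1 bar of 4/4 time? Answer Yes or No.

One bar of 4/4 = 16 sixteenth notes.
Each duration in sixteenth notes: dotted eighth = 3; quarter note = 4; dotted eighth = 3; quarter note = 4; eighth note = 2.
Sum: 3 + 4 + 3 + 4 + 2 = 16.
16 equals 16, so the answer is Yes.

Yes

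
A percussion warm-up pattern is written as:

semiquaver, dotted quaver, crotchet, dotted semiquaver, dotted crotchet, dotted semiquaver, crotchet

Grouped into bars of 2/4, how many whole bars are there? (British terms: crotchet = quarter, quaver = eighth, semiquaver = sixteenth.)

One bar of 2/4 = 16 thirty-second notes.
In thirty-second notes: semiquaver = 2; dotted quaver = 6; crotchet = 8; dotted semiquaver = 3; dotted crotchet = 12; dotted semiquaver = 3; crotchet = 8.
Altogether 2 + 6 + 8 + 3 + 12 + 3 + 8 = 42.
42 ÷ 16 = 2 complete bars with 10 left over.

2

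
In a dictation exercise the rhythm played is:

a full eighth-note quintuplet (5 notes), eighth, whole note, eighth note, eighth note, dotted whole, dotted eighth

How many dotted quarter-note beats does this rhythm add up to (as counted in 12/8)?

9.5

One dotted quarter-note beat = 6 sixteenth notes.
Convert each value to sixteenth notes: a full eighth-note quintuplet (5 notes) (five quintuplet eighths span one half) = 8; eighth = 2; whole note = 16; eighth note = 2; eighth note = 2; dotted whole = 24; dotted eighth = 3.
Altogether 8 + 2 + 16 + 2 + 2 + 24 + 3 = 57.
57 ÷ 6 = 9.5 beats.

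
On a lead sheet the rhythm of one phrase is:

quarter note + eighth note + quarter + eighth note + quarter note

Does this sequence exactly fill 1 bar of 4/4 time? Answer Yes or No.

Yes

One bar of 4/4 = 8 eighth notes.
Each duration in eighth notes: quarter note = 2; eighth note = 1; quarter = 2; eighth note = 1; quarter note = 2.
Adding: 2 + 1 + 2 + 1 + 2 = 8.
8 equals 8, so the answer is Yes.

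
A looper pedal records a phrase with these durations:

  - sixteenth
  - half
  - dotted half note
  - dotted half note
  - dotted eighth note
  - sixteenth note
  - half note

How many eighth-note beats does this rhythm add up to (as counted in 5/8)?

22.5

One eighth-note beat = 2 sixteenth notes.
In sixteenth notes: sixteenth = 1; half = 8; dotted half note = 12; dotted half note = 12; dotted eighth note = 3; sixteenth note = 1; half note = 8.
Total: 1 + 8 + 12 + 12 + 3 + 1 + 8 = 45.
45 ÷ 2 = 22.5 beats.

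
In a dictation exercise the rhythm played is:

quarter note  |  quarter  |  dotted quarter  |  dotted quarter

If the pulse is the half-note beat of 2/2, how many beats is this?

2.5

One half-note beat = 4 eighth notes.
Express everything in eighth notes: quarter note = 2; quarter = 2; dotted quarter = 3; dotted quarter = 3.
Adding: 2 + 2 + 3 + 3 = 10.
10 ÷ 4 = 2.5 beats.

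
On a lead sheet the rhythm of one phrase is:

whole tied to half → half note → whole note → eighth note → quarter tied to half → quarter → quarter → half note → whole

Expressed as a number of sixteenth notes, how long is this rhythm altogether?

94

Express everything in sixteenth notes: whole tied to half (whole + half) = 24; half note = 8; whole note = 16; eighth note = 2; quarter tied to half (quarter + half) = 12; quarter = 4; quarter = 4; half note = 8; whole = 16.
Adding: 24 + 8 + 16 + 2 + 12 + 4 + 4 + 8 + 16 = 94 sixteenth notes.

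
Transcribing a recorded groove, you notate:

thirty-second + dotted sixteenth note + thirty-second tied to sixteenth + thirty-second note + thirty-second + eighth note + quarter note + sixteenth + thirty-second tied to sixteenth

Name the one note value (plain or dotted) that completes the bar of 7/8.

The bar of 7/8 = 28 thirty-second notes.
Express everything in thirty-second notes: thirty-second = 1; dotted sixteenth note = 3; thirty-second tied to sixteenth (thirty-second + sixteenth) = 3; thirty-second note = 1; thirty-second = 1; eighth note = 4; quarter note = 8; sixteenth = 2; thirty-second tied to sixteenth (thirty-second + sixteenth) = 3.
Sum: 1 + 3 + 3 + 1 + 1 + 4 + 8 + 2 + 3 = 26.
Remaining: 28 − 26 = 2 thirty-second notes, which is a sixteenth note.

sixteenth note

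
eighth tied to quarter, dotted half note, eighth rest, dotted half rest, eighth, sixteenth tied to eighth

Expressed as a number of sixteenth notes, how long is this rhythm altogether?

Each duration in sixteenth notes: eighth tied to quarter (eighth + quarter) = 6; dotted half note = 12; eighth rest = 2; dotted half rest = 12; eighth = 2; sixteenth tied to eighth (sixteenth + eighth) = 3.
Altogether 6 + 12 + 2 + 12 + 2 + 3 = 37 sixteenth notes.

37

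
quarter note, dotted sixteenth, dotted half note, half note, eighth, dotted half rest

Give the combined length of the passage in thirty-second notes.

In thirty-second notes: quarter note = 8; dotted sixteenth = 3; dotted half note = 24; half note = 16; eighth = 4; dotted half rest = 24.
Total: 8 + 3 + 24 + 16 + 4 + 24 = 79 thirty-second notes.

79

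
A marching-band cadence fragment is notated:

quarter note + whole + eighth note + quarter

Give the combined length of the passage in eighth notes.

Each duration in eighth notes: quarter note = 2; whole = 8; eighth note = 1; quarter = 2.
Total: 2 + 8 + 1 + 2 = 13 eighth notes.

13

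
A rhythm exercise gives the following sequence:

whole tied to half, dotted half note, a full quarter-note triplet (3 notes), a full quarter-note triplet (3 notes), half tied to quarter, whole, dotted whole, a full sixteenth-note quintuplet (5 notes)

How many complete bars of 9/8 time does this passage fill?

6

One bar of 9/8 = 9 eighth notes.
In eighth notes: whole tied to half (whole + half) = 12; dotted half note = 6; a full quarter-note triplet (3 notes) (three triplet quarters span one half) = 4; a full quarter-note triplet (3 notes) (three triplet quarters span one half) = 4; half tied to quarter (half + quarter) = 6; whole = 8; dotted whole = 12; a full sixteenth-note quintuplet (5 notes) (five quintuplet sixteenths span one quarter) = 2.
Adding: 12 + 6 + 4 + 4 + 6 + 8 + 12 + 2 = 54.
54 ÷ 9 = 6 complete bars with 0 left over.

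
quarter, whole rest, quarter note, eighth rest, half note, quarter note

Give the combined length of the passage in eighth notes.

19

Express everything in eighth notes: quarter = 2; whole rest = 8; quarter note = 2; eighth rest = 1; half note = 4; quarter note = 2.
Adding: 2 + 8 + 2 + 1 + 4 + 2 = 19 eighth notes.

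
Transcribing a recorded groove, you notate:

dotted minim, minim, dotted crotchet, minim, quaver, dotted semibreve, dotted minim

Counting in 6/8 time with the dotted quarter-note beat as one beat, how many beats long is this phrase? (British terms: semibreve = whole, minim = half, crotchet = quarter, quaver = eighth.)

12

One dotted quarter-note beat = 3 eighth notes.
Express everything in eighth notes: dotted minim = 6; minim = 4; dotted crotchet = 3; minim = 4; quaver = 1; dotted semibreve = 12; dotted minim = 6.
Total: 6 + 4 + 3 + 4 + 1 + 12 + 6 = 36.
36 ÷ 3 = 12 beats.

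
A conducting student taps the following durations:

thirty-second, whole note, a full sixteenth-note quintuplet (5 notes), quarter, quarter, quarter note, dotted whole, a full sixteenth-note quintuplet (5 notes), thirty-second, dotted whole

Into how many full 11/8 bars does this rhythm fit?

3

One bar of 11/8 = 44 thirty-second notes.
In thirty-second notes: thirty-second = 1; whole note = 32; a full sixteenth-note quintuplet (5 notes) (five quintuplet sixteenths span one quarter) = 8; quarter = 8; quarter = 8; quarter note = 8; dotted whole = 48; a full sixteenth-note quintuplet (5 notes) (five quintuplet sixteenths span one quarter) = 8; thirty-second = 1; dotted whole = 48.
Adding: 1 + 32 + 8 + 8 + 8 + 8 + 48 + 8 + 1 + 48 = 170.
170 ÷ 44 = 3 complete bars with 38 left over.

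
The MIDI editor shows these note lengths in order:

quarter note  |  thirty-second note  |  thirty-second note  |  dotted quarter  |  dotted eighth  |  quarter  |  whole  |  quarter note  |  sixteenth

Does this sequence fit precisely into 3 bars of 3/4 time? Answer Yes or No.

One bar of 3/4 = 24 thirty-second notes, so 3 bars = 72.
In thirty-second notes: quarter note = 8; thirty-second note = 1; thirty-second note = 1; dotted quarter = 12; dotted eighth = 6; quarter = 8; whole = 32; quarter note = 8; sixteenth = 2.
Total: 8 + 1 + 1 + 12 + 6 + 8 + 32 + 8 + 2 = 78.
78 exceeds 72, so the answer is No.

No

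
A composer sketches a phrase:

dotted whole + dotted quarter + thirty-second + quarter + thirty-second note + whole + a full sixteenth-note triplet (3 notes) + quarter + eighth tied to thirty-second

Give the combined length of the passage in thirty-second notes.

Working in thirty-second notes: dotted whole = 48; dotted quarter = 12; thirty-second = 1; quarter = 8; thirty-second note = 1; whole = 32; a full sixteenth-note triplet (3 notes) (three triplet sixteenths span one eighth) = 4; quarter = 8; eighth tied to thirty-second (eighth + thirty-second) = 5.
Altogether 48 + 12 + 1 + 8 + 1 + 32 + 4 + 8 + 5 = 119 thirty-second notes.

119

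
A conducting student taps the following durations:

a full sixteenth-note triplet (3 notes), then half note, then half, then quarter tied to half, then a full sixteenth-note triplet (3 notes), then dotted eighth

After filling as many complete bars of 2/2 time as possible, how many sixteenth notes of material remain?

One bar of 2/2 = 16 sixteenth notes.
Convert each value to sixteenth notes: a full sixteenth-note triplet (3 notes) (three triplet sixteenths span one eighth) = 2; half note = 8; half = 8; quarter tied to half (quarter + half) = 12; a full sixteenth-note triplet (3 notes) (three triplet sixteenths span one eighth) = 2; dotted eighth = 3.
Altogether 2 + 8 + 8 + 12 + 2 + 3 = 35.
35 ÷ 16 = 2 complete bars with 3 sixteenth notes remaining.

3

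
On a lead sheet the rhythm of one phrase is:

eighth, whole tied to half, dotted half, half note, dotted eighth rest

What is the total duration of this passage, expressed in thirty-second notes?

98

Each duration in thirty-second notes: eighth = 4; whole tied to half (whole + half) = 48; dotted half = 24; half note = 16; dotted eighth rest = 6.
Adding: 4 + 48 + 24 + 16 + 6 = 98 thirty-second notes.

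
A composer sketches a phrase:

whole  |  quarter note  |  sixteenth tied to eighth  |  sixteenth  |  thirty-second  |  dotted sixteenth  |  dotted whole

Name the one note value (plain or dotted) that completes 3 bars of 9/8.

quarter note

3 bars of 9/8 = 108 thirty-second notes.
Each duration in thirty-second notes: whole = 32; quarter note = 8; sixteenth tied to eighth (sixteenth + eighth) = 6; sixteenth = 2; thirty-second = 1; dotted sixteenth = 3; dotted whole = 48.
Altogether 32 + 8 + 6 + 2 + 1 + 3 + 48 = 100.
Remaining: 108 − 100 = 8 thirty-second notes, which is a quarter note.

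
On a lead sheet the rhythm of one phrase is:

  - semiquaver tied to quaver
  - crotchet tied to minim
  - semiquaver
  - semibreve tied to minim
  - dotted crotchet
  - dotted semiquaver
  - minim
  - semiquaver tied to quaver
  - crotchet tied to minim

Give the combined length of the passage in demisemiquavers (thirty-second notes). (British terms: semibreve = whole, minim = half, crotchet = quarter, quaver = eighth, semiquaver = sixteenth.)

141

Each duration in thirty-second notes: semiquaver tied to quaver (semiquaver + quaver) = 6; crotchet tied to minim (crotchet + minim) = 24; semiquaver = 2; semibreve tied to minim (semibreve + minim) = 48; dotted crotchet = 12; dotted semiquaver = 3; minim = 16; semiquaver tied to quaver (semiquaver + quaver) = 6; crotchet tied to minim (crotchet + minim) = 24.
Sum: 6 + 24 + 2 + 48 + 12 + 3 + 16 + 6 + 24 = 141 thirty-second notes.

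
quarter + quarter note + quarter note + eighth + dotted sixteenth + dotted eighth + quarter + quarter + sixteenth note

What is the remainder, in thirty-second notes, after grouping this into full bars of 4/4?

23

One bar of 4/4 = 32 thirty-second notes.
Express everything in thirty-second notes: quarter = 8; quarter note = 8; quarter note = 8; eighth = 4; dotted sixteenth = 3; dotted eighth = 6; quarter = 8; quarter = 8; sixteenth note = 2.
Altogether 8 + 8 + 8 + 4 + 3 + 6 + 8 + 8 + 2 = 55.
55 ÷ 32 = 1 complete bar with 23 thirty-second notes remaining.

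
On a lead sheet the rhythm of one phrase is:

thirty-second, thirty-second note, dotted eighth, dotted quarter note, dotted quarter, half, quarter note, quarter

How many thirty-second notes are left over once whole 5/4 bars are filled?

One bar of 5/4 = 40 thirty-second notes.
Working in thirty-second notes: thirty-second = 1; thirty-second note = 1; dotted eighth = 6; dotted quarter note = 12; dotted quarter = 12; half = 16; quarter note = 8; quarter = 8.
Sum: 1 + 1 + 6 + 12 + 12 + 16 + 8 + 8 = 64.
64 ÷ 40 = 1 complete bar with 24 thirty-second notes remaining.

24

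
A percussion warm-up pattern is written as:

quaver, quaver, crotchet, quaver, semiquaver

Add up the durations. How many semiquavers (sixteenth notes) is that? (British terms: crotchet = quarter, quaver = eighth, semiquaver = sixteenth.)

In sixteenth notes: quaver = 2; quaver = 2; crotchet = 4; quaver = 2; semiquaver = 1.
Total: 2 + 2 + 4 + 2 + 1 = 11 sixteenth notes.

11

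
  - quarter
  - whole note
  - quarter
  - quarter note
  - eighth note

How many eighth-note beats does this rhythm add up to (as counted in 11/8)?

One eighth-note beat = 2 sixteenth notes.
Convert each value to sixteenth notes: quarter = 4; whole note = 16; quarter = 4; quarter note = 4; eighth note = 2.
Altogether 4 + 16 + 4 + 4 + 2 = 30.
30 ÷ 2 = 15 beats.

15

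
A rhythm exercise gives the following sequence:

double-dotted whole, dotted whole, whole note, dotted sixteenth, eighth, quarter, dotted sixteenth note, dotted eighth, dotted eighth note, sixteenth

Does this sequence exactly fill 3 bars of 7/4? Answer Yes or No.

One bar of 7/4 = 56 thirty-second notes, so 3 bars = 168.
Working in thirty-second notes: double-dotted whole = 56; dotted whole = 48; whole note = 32; dotted sixteenth = 3; eighth = 4; quarter = 8; dotted sixteenth note = 3; dotted eighth = 6; dotted eighth note = 6; sixteenth = 2.
Total: 56 + 48 + 32 + 3 + 4 + 8 + 3 + 6 + 6 + 2 = 168.
168 equals 168, so the answer is Yes.

Yes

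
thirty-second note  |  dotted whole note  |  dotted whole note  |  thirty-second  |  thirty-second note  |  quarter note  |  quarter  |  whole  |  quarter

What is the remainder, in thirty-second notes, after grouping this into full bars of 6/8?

11

One bar of 6/8 = 24 thirty-second notes.
Express everything in thirty-second notes: thirty-second note = 1; dotted whole note = 48; dotted whole note = 48; thirty-second = 1; thirty-second note = 1; quarter note = 8; quarter = 8; whole = 32; quarter = 8.
Sum: 1 + 48 + 48 + 1 + 1 + 8 + 8 + 32 + 8 = 155.
155 ÷ 24 = 6 complete bars with 11 thirty-second notes remaining.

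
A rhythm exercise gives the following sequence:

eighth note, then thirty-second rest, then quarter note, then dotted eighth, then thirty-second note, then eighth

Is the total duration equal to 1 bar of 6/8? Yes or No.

One bar of 6/8 = 24 thirty-second notes.
Each duration in thirty-second notes: eighth note = 4; thirty-second rest = 1; quarter note = 8; dotted eighth = 6; thirty-second note = 1; eighth = 4.
Adding: 4 + 1 + 8 + 6 + 1 + 4 = 24.
24 equals 24, so the answer is Yes.

Yes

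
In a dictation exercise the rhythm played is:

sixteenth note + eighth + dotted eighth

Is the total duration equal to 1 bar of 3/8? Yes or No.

Yes

One bar of 3/8 = 6 sixteenth notes.
Working in sixteenth notes: sixteenth note = 1; eighth = 2; dotted eighth = 3.
Altogether 1 + 2 + 3 = 6.
6 equals 6, so the answer is Yes.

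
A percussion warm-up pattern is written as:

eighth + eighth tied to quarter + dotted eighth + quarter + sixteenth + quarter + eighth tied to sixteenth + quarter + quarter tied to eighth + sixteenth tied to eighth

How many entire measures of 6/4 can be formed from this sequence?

1

One bar of 6/4 = 24 sixteenth notes.
Convert each value to sixteenth notes: eighth = 2; eighth tied to quarter (eighth + quarter) = 6; dotted eighth = 3; quarter = 4; sixteenth = 1; quarter = 4; eighth tied to sixteenth (eighth + sixteenth) = 3; quarter = 4; quarter tied to eighth (quarter + eighth) = 6; sixteenth tied to eighth (sixteenth + eighth) = 3.
Adding: 2 + 6 + 3 + 4 + 1 + 4 + 3 + 4 + 6 + 3 = 36.
36 ÷ 24 = 1 complete bar with 12 left over.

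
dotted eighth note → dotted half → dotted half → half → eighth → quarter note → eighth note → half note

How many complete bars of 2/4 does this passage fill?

6

One bar of 2/4 = 8 sixteenth notes.
Each duration in sixteenth notes: dotted eighth note = 3; dotted half = 12; dotted half = 12; half = 8; eighth = 2; quarter note = 4; eighth note = 2; half note = 8.
Adding: 3 + 12 + 12 + 8 + 2 + 4 + 2 + 8 = 51.
51 ÷ 8 = 6 complete bars with 3 left over.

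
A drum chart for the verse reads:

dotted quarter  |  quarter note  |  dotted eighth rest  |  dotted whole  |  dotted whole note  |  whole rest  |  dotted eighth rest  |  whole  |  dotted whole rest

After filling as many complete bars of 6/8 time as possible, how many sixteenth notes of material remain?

One bar of 6/8 = 12 sixteenth notes.
Working in sixteenth notes: dotted quarter = 6; quarter note = 4; dotted eighth rest = 3; dotted whole = 24; dotted whole note = 24; whole rest = 16; dotted eighth rest = 3; whole = 16; dotted whole rest = 24.
Adding: 6 + 4 + 3 + 24 + 24 + 16 + 3 + 16 + 24 = 120.
120 ÷ 12 = 10 complete bars with 0 sixteenth notes remaining.

0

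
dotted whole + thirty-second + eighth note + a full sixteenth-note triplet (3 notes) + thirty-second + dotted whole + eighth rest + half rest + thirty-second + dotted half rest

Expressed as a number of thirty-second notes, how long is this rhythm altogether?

In thirty-second notes: dotted whole = 48; thirty-second = 1; eighth note = 4; a full sixteenth-note triplet (3 notes) (three triplet sixteenths span one eighth) = 4; thirty-second = 1; dotted whole = 48; eighth rest = 4; half rest = 16; thirty-second = 1; dotted half rest = 24.
Sum: 48 + 1 + 4 + 4 + 1 + 48 + 4 + 16 + 1 + 24 = 151 thirty-second notes.

151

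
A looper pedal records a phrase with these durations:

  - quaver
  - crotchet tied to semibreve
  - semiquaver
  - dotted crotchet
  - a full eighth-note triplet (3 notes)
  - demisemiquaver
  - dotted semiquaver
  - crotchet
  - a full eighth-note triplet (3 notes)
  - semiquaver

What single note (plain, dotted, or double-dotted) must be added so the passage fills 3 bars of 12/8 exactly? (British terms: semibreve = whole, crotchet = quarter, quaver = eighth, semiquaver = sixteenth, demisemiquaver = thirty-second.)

double-dotted whole note

3 bars of 12/8 = 144 thirty-second notes.
Working in thirty-second notes: quaver = 4; crotchet tied to semibreve (crotchet + semibreve) = 40; semiquaver = 2; dotted crotchet = 12; a full eighth-note triplet (3 notes) (three triplet eighths span one quarter) = 8; demisemiquaver = 1; dotted semiquaver = 3; crotchet = 8; a full eighth-note triplet (3 notes) (three triplet eighths span one quarter) = 8; semiquaver = 2.
Total: 4 + 40 + 2 + 12 + 8 + 1 + 3 + 8 + 8 + 2 = 88.
Remaining: 144 − 88 = 56 thirty-second notes, which is a double-dotted whole note.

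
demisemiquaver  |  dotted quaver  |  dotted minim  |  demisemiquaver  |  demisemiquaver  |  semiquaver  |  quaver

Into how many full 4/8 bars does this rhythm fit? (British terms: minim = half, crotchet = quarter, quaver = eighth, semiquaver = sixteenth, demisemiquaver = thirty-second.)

One bar of 4/8 = 16 thirty-second notes.
Each duration in thirty-second notes: demisemiquaver = 1; dotted quaver = 6; dotted minim = 24; demisemiquaver = 1; demisemiquaver = 1; semiquaver = 2; quaver = 4.
Altogether 1 + 6 + 24 + 1 + 1 + 2 + 4 = 39.
39 ÷ 16 = 2 complete bars with 7 left over.

2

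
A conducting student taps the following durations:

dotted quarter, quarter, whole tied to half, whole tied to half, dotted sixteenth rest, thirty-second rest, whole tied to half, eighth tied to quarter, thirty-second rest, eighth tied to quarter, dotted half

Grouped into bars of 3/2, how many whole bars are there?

4

One bar of 3/2 = 48 thirty-second notes.
In thirty-second notes: dotted quarter = 12; quarter = 8; whole tied to half (whole + half) = 48; whole tied to half (whole + half) = 48; dotted sixteenth rest = 3; thirty-second rest = 1; whole tied to half (whole + half) = 48; eighth tied to quarter (eighth + quarter) = 12; thirty-second rest = 1; eighth tied to quarter (eighth + quarter) = 12; dotted half = 24.
Total: 12 + 8 + 48 + 48 + 3 + 1 + 48 + 12 + 1 + 12 + 24 = 217.
217 ÷ 48 = 4 complete bars with 25 left over.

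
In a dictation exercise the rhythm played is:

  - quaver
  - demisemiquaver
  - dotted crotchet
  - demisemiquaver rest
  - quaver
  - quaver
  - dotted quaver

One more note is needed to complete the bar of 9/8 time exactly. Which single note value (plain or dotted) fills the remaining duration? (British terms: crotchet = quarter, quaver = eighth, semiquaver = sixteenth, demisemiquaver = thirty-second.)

eighth note

The bar of 9/8 = 36 thirty-second notes.
Express everything in thirty-second notes: quaver = 4; demisemiquaver = 1; dotted crotchet = 12; demisemiquaver rest = 1; quaver = 4; quaver = 4; dotted quaver = 6.
Sum: 4 + 1 + 12 + 1 + 4 + 4 + 6 = 32.
Remaining: 36 − 32 = 4 thirty-second notes, which is a eighth note.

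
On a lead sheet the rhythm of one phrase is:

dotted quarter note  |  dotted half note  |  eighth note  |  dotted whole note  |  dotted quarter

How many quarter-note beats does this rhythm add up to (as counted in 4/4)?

12.5

One quarter-note beat = 2 eighth notes.
Each duration in eighth notes: dotted quarter note = 3; dotted half note = 6; eighth note = 1; dotted whole note = 12; dotted quarter = 3.
Total: 3 + 6 + 1 + 12 + 3 = 25.
25 ÷ 2 = 12.5 beats.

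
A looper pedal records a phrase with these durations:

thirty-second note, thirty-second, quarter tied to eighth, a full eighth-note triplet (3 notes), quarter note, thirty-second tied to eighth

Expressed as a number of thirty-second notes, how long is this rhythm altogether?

35

In thirty-second notes: thirty-second note = 1; thirty-second = 1; quarter tied to eighth (quarter + eighth) = 12; a full eighth-note triplet (3 notes) (three triplet eighths span one quarter) = 8; quarter note = 8; thirty-second tied to eighth (thirty-second + eighth) = 5.
Altogether 1 + 1 + 12 + 8 + 8 + 5 = 35 thirty-second notes.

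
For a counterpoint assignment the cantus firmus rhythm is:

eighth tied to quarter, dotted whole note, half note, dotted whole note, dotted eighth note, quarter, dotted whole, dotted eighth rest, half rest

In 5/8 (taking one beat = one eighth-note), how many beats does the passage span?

One eighth-note beat = 2 sixteenth notes.
Each duration in sixteenth notes: eighth tied to quarter (eighth + quarter) = 6; dotted whole note = 24; half note = 8; dotted whole note = 24; dotted eighth note = 3; quarter = 4; dotted whole = 24; dotted eighth rest = 3; half rest = 8.
Altogether 6 + 24 + 8 + 24 + 3 + 4 + 24 + 3 + 8 = 104.
104 ÷ 2 = 52 beats.

52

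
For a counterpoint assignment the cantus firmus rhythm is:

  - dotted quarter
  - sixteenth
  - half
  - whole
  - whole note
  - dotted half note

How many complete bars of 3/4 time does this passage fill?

4

One bar of 3/4 = 12 sixteenth notes.
Each duration in sixteenth notes: dotted quarter = 6; sixteenth = 1; half = 8; whole = 16; whole note = 16; dotted half note = 12.
Sum: 6 + 1 + 8 + 16 + 16 + 12 = 59.
59 ÷ 12 = 4 complete bars with 11 left over.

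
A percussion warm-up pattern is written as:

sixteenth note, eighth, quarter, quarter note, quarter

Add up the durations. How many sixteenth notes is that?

Convert each value to sixteenth notes: sixteenth note = 1; eighth = 2; quarter = 4; quarter note = 4; quarter = 4.
Adding: 1 + 2 + 4 + 4 + 4 = 15 sixteenth notes.

15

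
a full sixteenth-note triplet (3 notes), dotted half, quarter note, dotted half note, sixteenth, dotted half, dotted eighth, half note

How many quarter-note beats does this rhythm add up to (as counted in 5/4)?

13.5

One quarter-note beat = 4 sixteenth notes.
Express everything in sixteenth notes: a full sixteenth-note triplet (3 notes) (three triplet sixteenths span one eighth) = 2; dotted half = 12; quarter note = 4; dotted half note = 12; sixteenth = 1; dotted half = 12; dotted eighth = 3; half note = 8.
Adding: 2 + 12 + 4 + 12 + 1 + 12 + 3 + 8 = 54.
54 ÷ 4 = 13.5 beats.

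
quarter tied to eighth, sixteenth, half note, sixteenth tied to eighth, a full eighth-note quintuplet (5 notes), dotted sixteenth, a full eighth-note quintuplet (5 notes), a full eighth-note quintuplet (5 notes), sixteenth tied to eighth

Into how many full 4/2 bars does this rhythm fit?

1

One bar of 4/2 = 64 thirty-second notes.
In thirty-second notes: quarter tied to eighth (quarter + eighth) = 12; sixteenth = 2; half note = 16; sixteenth tied to eighth (sixteenth + eighth) = 6; a full eighth-note quintuplet (5 notes) (five quintuplet eighths span one half) = 16; dotted sixteenth = 3; a full eighth-note quintuplet (5 notes) (five quintuplet eighths span one half) = 16; a full eighth-note quintuplet (5 notes) (five quintuplet eighths span one half) = 16; sixteenth tied to eighth (sixteenth + eighth) = 6.
Total: 12 + 2 + 16 + 6 + 16 + 3 + 16 + 16 + 6 = 93.
93 ÷ 64 = 1 complete bar with 29 left over.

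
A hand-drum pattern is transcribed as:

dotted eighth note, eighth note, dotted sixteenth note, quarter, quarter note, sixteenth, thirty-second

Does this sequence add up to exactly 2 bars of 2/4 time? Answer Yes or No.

One bar of 2/4 = 16 thirty-second notes, so 2 bars = 32.
Each duration in thirty-second notes: dotted eighth note = 6; eighth note = 4; dotted sixteenth note = 3; quarter = 8; quarter note = 8; sixteenth = 2; thirty-second = 1.
Adding: 6 + 4 + 3 + 8 + 8 + 2 + 1 = 32.
32 equals 32, so the answer is Yes.

Yes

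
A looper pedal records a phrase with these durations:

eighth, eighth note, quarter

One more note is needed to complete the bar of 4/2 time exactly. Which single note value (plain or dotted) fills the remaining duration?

dotted whole note

The bar of 4/2 = 16 eighth notes.
Working in eighth notes: eighth = 1; eighth note = 1; quarter = 2.
Altogether 1 + 1 + 2 = 4.
Remaining: 16 − 4 = 12 eighth notes, which is a dotted whole note.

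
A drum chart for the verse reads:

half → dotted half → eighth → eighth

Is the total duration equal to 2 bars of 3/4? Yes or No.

One bar of 3/4 = 6 eighth notes, so 2 bars = 12.
Convert each value to eighth notes: half = 4; dotted half = 6; eighth = 1; eighth = 1.
Altogether 4 + 6 + 1 + 1 = 12.
12 equals 12, so the answer is Yes.

Yes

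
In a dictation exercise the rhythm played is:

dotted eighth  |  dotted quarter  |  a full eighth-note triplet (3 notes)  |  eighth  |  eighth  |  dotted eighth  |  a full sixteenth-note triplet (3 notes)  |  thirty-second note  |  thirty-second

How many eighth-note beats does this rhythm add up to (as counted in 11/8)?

One eighth-note beat = 4 thirty-second notes.
In thirty-second notes: dotted eighth = 6; dotted quarter = 12; a full eighth-note triplet (3 notes) (three triplet eighths span one quarter) = 8; eighth = 4; eighth = 4; dotted eighth = 6; a full sixteenth-note triplet (3 notes) (three triplet sixteenths span one eighth) = 4; thirty-second note = 1; thirty-second = 1.
Altogether 6 + 12 + 8 + 4 + 4 + 6 + 4 + 1 + 1 = 46.
46 ÷ 4 = 11.5 beats.

11.5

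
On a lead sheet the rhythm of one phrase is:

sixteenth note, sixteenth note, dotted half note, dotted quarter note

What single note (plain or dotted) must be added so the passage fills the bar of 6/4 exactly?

quarter note

The bar of 6/4 = 24 sixteenth notes.
Each duration in sixteenth notes: sixteenth note = 1; sixteenth note = 1; dotted half note = 12; dotted quarter note = 6.
Altogether 1 + 1 + 12 + 6 = 20.
Remaining: 24 − 20 = 4 sixteenth notes, which is a quarter note.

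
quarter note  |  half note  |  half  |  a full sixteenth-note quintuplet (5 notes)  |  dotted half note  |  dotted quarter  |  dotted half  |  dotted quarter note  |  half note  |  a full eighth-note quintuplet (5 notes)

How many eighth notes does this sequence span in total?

38

Each duration in eighth notes: quarter note = 2; half note = 4; half = 4; a full sixteenth-note quintuplet (5 notes) (five quintuplet sixteenths span one quarter) = 2; dotted half note = 6; dotted quarter = 3; dotted half = 6; dotted quarter note = 3; half note = 4; a full eighth-note quintuplet (5 notes) (five quintuplet eighths span one half) = 4.
Total: 2 + 4 + 4 + 2 + 6 + 3 + 6 + 3 + 4 + 4 = 38 eighth notes.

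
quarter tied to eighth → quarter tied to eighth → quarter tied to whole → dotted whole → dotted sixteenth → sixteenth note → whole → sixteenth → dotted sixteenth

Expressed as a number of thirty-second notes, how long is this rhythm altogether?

154

Working in thirty-second notes: quarter tied to eighth (quarter + eighth) = 12; quarter tied to eighth (quarter + eighth) = 12; quarter tied to whole (quarter + whole) = 40; dotted whole = 48; dotted sixteenth = 3; sixteenth note = 2; whole = 32; sixteenth = 2; dotted sixteenth = 3.
Total: 12 + 12 + 40 + 48 + 3 + 2 + 32 + 2 + 3 = 154 thirty-second notes.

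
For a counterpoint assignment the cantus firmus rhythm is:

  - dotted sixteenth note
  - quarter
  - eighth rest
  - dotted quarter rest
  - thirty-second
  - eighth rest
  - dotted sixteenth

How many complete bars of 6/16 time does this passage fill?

2

One bar of 6/16 = 12 thirty-second notes.
Each duration in thirty-second notes: dotted sixteenth note = 3; quarter = 8; eighth rest = 4; dotted quarter rest = 12; thirty-second = 1; eighth rest = 4; dotted sixteenth = 3.
Sum: 3 + 8 + 4 + 12 + 1 + 4 + 3 = 35.
35 ÷ 12 = 2 complete bars with 11 left over.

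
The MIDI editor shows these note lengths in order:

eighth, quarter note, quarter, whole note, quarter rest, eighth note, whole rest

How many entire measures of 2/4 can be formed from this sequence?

One bar of 2/4 = 4 eighth notes.
Express everything in eighth notes: eighth = 1; quarter note = 2; quarter = 2; whole note = 8; quarter rest = 2; eighth note = 1; whole rest = 8.
Altogether 1 + 2 + 2 + 8 + 2 + 1 + 8 = 24.
24 ÷ 4 = 6 complete bars with 0 left over.

6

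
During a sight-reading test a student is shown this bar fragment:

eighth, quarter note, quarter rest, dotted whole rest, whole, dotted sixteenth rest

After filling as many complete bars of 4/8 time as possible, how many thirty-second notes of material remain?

One bar of 4/8 = 16 thirty-second notes.
In thirty-second notes: eighth = 4; quarter note = 8; quarter rest = 8; dotted whole rest = 48; whole = 32; dotted sixteenth rest = 3.
Sum: 4 + 8 + 8 + 48 + 32 + 3 = 103.
103 ÷ 16 = 6 complete bars with 7 thirty-second notes remaining.

7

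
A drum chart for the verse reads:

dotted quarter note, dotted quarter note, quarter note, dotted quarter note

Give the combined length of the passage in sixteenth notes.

Each duration in sixteenth notes: dotted quarter note = 6; dotted quarter note = 6; quarter note = 4; dotted quarter note = 6.
Total: 6 + 6 + 4 + 6 = 22 sixteenth notes.

22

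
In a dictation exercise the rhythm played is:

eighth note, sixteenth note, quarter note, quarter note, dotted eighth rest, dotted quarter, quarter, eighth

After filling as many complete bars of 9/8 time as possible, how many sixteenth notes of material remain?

8

One bar of 9/8 = 18 sixteenth notes.
Each duration in sixteenth notes: eighth note = 2; sixteenth note = 1; quarter note = 4; quarter note = 4; dotted eighth rest = 3; dotted quarter = 6; quarter = 4; eighth = 2.
Adding: 2 + 1 + 4 + 4 + 3 + 6 + 4 + 2 = 26.
26 ÷ 18 = 1 complete bar with 8 sixteenth notes remaining.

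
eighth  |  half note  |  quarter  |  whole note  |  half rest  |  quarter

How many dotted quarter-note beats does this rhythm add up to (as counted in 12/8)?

One dotted quarter-note beat = 3 eighth notes.
Each duration in eighth notes: eighth = 1; half note = 4; quarter = 2; whole note = 8; half rest = 4; quarter = 2.
Total: 1 + 4 + 2 + 8 + 4 + 2 = 21.
21 ÷ 3 = 7 beats.

7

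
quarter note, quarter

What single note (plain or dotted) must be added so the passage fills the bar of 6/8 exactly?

quarter note

The bar of 6/8 = 3 quarter notes.
In quarter notes: quarter note = 1; quarter = 1.
Altogether 1 + 1 = 2.
Remaining: 3 − 2 = 1 quarter note, which is a quarter note.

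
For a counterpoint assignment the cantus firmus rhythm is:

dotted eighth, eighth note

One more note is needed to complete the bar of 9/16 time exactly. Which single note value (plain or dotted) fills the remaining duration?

quarter note

The bar of 9/16 = 9 sixteenth notes.
Convert each value to sixteenth notes: dotted eighth = 3; eighth note = 2.
Adding: 3 + 2 = 5.
Remaining: 9 − 5 = 4 sixteenth notes, which is a quarter note.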